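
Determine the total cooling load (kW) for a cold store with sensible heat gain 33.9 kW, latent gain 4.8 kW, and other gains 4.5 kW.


Q_total = Q_s + Q_l + Q_misc
Q_total = 33.9 + 4.8 + 4.5
Q_total = 43.2 kW

43.2


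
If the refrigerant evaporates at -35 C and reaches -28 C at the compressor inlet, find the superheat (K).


Superheat = T_suction - T_evap
Superheat = -28 - (-35)
Superheat = 7 K

7


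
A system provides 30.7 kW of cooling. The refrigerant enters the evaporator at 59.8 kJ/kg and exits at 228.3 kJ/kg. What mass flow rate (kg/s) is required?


dh = 228.3 - 59.8 = 168.5 kJ/kg
m_dot = Q / dh = 30.7 / 168.5 = 0.1822 kg/s

0.1822


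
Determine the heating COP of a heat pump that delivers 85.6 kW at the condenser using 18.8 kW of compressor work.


COP_hp = Q_cond / W
COP_hp = 85.6 / 18.8
COP_hp = 4.553

4.553


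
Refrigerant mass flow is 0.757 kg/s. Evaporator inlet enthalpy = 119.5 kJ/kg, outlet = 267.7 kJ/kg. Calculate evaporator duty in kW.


dh = 267.7 - 119.5 = 148.2 kJ/kg
Q_evap = m_dot * dh = 0.757 * 148.2
Q_evap = 112.19 kW

112.19


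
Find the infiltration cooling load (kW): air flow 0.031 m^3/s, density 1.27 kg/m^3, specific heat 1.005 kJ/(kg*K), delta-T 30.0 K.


Q = V_dot * rho * cp * dT
Q = 0.031 * 1.27 * 1.005 * 30.0
Q = 1.187 kW

1.187


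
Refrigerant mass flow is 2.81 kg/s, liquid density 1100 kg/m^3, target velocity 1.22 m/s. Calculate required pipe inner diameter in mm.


A = m_dot / (rho * v) = 2.81 / (1100 * 1.22) = 0.002093889717 m^2
d = sqrt(4*A/pi) * 1000
d = 51.6 mm

51.6


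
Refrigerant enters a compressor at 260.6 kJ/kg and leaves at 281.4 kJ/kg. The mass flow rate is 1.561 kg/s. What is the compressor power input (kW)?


dh = 281.4 - 260.6 = 20.8 kJ/kg
W = m_dot * dh = 1.561 * 20.8 = 32.47 kW

32.47


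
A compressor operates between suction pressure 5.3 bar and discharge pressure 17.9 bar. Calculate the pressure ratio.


PR = P_high / P_low
PR = 17.9 / 5.3
PR = 3.377

3.377


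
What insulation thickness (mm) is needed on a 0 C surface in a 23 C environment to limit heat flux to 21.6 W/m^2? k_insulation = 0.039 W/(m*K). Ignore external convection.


dT = 23 - (0) = 23 K
thickness = k * dT / q_max * 1000
thickness = 0.039 * 23 / 21.6 * 1000
thickness = 41.5 mm

41.5


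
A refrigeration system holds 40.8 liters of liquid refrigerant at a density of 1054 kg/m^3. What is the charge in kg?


Charge = V * rho / 1000
Charge = 40.8 * 1054 / 1000
Charge = 43.0 kg

43.0


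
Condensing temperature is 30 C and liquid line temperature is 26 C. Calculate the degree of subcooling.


Subcooling = T_cond - T_liquid
Subcooling = 30 - 26
Subcooling = 4 K

4


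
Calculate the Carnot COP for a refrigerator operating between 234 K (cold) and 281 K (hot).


dT = 281 - 234 = 47 K
COP_carnot = T_cold / dT = 234 / 47
COP_carnot = 4.979

4.979


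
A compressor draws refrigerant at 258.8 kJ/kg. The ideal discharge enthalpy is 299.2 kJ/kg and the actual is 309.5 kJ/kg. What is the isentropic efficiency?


dh_ideal = 299.2 - 258.8 = 40.4 kJ/kg
dh_actual = 309.5 - 258.8 = 50.7 kJ/kg
eta_s = dh_ideal / dh_actual = 40.4 / 50.7
eta_s = 0.7968

0.7968


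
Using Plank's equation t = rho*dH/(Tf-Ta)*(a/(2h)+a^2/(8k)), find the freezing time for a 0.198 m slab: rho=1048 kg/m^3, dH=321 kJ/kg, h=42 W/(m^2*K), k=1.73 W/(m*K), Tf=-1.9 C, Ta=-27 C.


dT = -1.9 - (-27) = 25.1 K
term1 = a/(2h) = 0.198/(2*42) = 0.002357142857
term2 = a^2/(8k) = 0.198^2/(8*1.73) = 0.00283265896
t = rho*dH*1000/dT * (term1 + term2)
t = 1048*321*1000/25.1 * (0.002357142857 + 0.00283265896)
t = 69557 s

69557


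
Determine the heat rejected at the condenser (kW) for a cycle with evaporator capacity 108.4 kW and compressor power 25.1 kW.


Q_cond = Q_evap + W
Q_cond = 108.4 + 25.1
Q_cond = 133.5 kW

133.5


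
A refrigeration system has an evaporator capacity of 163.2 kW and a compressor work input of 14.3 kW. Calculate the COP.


COP = Q_evap / W
COP = 163.2 / 14.3
COP = 11.413

11.413


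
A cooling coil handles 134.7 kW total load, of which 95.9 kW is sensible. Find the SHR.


SHR = Q_sensible / Q_total
SHR = 95.9 / 134.7
SHR = 0.712

0.712


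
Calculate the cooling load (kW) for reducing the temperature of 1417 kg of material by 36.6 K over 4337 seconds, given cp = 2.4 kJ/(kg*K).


Q = m * cp * dT / t
Q = 1417 * 2.4 * 36.6 / 4337
Q = 28.699 kW

28.699


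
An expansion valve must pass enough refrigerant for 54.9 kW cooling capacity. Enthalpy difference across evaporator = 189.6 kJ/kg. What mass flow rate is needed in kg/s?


m_dot = Q / dh
m_dot = 54.9 / 189.6
m_dot = 0.2896 kg/s

0.2896


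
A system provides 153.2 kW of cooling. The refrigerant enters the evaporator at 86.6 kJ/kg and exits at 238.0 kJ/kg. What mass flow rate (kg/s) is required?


dh = 238.0 - 86.6 = 151.4 kJ/kg
m_dot = Q / dh = 153.2 / 151.4 = 1.0119 kg/s

1.0119


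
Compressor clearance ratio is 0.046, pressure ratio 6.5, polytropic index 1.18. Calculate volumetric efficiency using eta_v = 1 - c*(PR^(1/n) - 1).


PR^(1/n) = 6.5^(1/1.18) = 4.88550682
eta_v = 1 - 0.046 * (4.88550682 - 1)
eta_v = 0.8213

0.8213


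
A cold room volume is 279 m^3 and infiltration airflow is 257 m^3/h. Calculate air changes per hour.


ACH = flow / volume
ACH = 257 / 279
ACH = 0.921

0.921


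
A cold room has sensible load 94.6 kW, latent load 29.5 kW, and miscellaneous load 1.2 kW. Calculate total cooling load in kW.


Q_total = Q_s + Q_l + Q_misc
Q_total = 94.6 + 29.5 + 1.2
Q_total = 125.3 kW

125.3


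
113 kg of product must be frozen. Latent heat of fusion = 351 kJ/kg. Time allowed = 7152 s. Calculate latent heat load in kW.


Q_lat = m * h_fg / t
Q_lat = 113 * 351 / 7152
Q_lat = 5.55 kW

5.55


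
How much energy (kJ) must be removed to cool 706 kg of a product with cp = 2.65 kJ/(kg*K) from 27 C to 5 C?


dT = 27 - (5) = 22 K
Q = m * cp * dT = 706 * 2.65 * 22
Q = 41160 kJ

41160


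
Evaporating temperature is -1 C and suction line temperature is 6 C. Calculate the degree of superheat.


Superheat = T_suction - T_evap
Superheat = 6 - (-1)
Superheat = 7 K

7


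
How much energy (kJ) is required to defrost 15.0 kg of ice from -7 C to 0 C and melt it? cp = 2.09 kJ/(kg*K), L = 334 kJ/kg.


Sensible heat = cp * dT = 2.09 * 7 = 14.63 kJ/kg
Total per kg = 14.63 + 334 = 348.63 kJ/kg
Q = m * total = 15.0 * 348.63
Q = 5229.5 kJ

5229.5


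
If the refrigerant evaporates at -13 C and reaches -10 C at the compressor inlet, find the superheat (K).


Superheat = T_suction - T_evap
Superheat = -10 - (-13)
Superheat = 3 K

3


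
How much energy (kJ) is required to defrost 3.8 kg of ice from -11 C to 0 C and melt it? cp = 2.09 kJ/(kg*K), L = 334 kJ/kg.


Sensible heat = cp * dT = 2.09 * 11 = 22.99 kJ/kg
Total per kg = 22.99 + 334 = 356.99 kJ/kg
Q = m * total = 3.8 * 356.99
Q = 1356.6 kJ

1356.6


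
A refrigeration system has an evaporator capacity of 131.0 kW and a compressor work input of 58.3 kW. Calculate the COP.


COP = Q_evap / W
COP = 131.0 / 58.3
COP = 2.247

2.247


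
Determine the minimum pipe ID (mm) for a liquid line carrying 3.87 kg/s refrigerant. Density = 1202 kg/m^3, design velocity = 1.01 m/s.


A = m_dot / (rho * v) = 3.87 / (1202 * 1.01) = 0.00318775638 m^2
d = sqrt(4*A/pi) * 1000
d = 63.7 mm

63.7


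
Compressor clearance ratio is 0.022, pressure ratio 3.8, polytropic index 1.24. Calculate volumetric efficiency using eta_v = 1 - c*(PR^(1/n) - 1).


PR^(1/n) = 3.8^(1/1.24) = 2.93472503
eta_v = 1 - 0.022 * (2.93472503 - 1)
eta_v = 0.9574

0.9574


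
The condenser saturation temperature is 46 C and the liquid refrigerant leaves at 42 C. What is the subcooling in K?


Subcooling = T_cond - T_liquid
Subcooling = 46 - 42
Subcooling = 4 K

4


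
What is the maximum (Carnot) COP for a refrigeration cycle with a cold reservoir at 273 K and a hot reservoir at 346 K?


dT = 346 - 273 = 73 K
COP_carnot = T_cold / dT = 273 / 73
COP_carnot = 3.74

3.74


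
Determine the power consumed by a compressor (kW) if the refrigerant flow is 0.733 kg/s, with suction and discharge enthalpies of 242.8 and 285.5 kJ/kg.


dh = 285.5 - 242.8 = 42.7 kJ/kg
W = m_dot * dh = 0.733 * 42.7 = 31.3 kW

31.3


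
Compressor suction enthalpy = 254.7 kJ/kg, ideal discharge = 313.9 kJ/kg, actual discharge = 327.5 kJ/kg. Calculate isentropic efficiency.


dh_ideal = 313.9 - 254.7 = 59.2 kJ/kg
dh_actual = 327.5 - 254.7 = 72.8 kJ/kg
eta_s = dh_ideal / dh_actual = 59.2 / 72.8
eta_s = 0.8132

0.8132


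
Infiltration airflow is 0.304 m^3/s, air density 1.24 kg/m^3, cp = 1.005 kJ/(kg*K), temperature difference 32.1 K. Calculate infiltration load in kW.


Q = V_dot * rho * cp * dT
Q = 0.304 * 1.24 * 1.005 * 32.1
Q = 12.161 kW

12.161


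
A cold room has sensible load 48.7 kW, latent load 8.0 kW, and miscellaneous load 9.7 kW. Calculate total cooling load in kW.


Q_total = Q_s + Q_l + Q_misc
Q_total = 48.7 + 8.0 + 9.7
Q_total = 66.4 kW

66.4


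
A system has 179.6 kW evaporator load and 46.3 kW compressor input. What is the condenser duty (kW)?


Q_cond = Q_evap + W
Q_cond = 179.6 + 46.3
Q_cond = 225.9 kW

225.9


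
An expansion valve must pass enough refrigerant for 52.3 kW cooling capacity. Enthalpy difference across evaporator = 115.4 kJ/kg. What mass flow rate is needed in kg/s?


m_dot = Q / dh
m_dot = 52.3 / 115.4
m_dot = 0.4532 kg/s

0.4532


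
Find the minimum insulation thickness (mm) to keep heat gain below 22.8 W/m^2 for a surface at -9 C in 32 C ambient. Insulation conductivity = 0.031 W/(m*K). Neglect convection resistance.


dT = 32 - (-9) = 41 K
thickness = k * dT / q_max * 1000
thickness = 0.031 * 41 / 22.8 * 1000
thickness = 55.7 mm

55.7


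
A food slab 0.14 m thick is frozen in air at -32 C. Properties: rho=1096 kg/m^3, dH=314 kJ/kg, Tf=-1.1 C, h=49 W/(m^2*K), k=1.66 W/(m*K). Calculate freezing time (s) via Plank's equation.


dT = -1.1 - (-32) = 30.9 K
term1 = a/(2h) = 0.14/(2*49) = 0.001428571429
term2 = a^2/(8k) = 0.14^2/(8*1.66) = 0.001475903614
t = rho*dH*1000/dT * (term1 + term2)
t = 1096*314*1000/30.9 * (0.001428571429 + 0.001475903614)
t = 32348 s

32348


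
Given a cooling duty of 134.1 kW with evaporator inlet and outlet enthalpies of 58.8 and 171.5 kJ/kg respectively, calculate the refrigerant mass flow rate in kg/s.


dh = 171.5 - 58.8 = 112.7 kJ/kg
m_dot = Q / dh = 134.1 / 112.7 = 1.1899 kg/s

1.1899


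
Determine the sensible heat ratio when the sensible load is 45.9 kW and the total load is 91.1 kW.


SHR = Q_sensible / Q_total
SHR = 45.9 / 91.1
SHR = 0.504

0.504


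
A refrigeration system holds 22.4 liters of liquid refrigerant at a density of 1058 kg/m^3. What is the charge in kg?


Charge = V * rho / 1000
Charge = 22.4 * 1058 / 1000
Charge = 23.7 kg

23.7


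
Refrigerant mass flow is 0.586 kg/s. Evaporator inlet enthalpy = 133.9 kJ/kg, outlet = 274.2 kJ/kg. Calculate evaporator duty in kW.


dh = 274.2 - 133.9 = 140.3 kJ/kg
Q_evap = m_dot * dh = 0.586 * 140.3
Q_evap = 82.22 kW

82.22


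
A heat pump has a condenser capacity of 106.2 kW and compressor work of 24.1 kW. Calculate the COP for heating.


COP_hp = Q_cond / W
COP_hp = 106.2 / 24.1
COP_hp = 4.407

4.407


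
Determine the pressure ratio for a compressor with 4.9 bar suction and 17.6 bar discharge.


PR = P_high / P_low
PR = 17.6 / 4.9
PR = 3.592

3.592


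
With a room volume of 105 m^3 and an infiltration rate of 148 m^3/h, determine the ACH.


ACH = flow / volume
ACH = 148 / 105
ACH = 1.41

1.41


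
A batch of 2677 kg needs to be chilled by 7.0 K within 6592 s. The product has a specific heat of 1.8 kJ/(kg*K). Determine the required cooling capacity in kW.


Q = m * cp * dT / t
Q = 2677 * 1.8 * 7.0 / 6592
Q = 5.117 kW

5.117


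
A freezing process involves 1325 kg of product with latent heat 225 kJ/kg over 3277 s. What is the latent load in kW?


Q_lat = m * h_fg / t
Q_lat = 1325 * 225 / 3277
Q_lat = 90.97 kW

90.97


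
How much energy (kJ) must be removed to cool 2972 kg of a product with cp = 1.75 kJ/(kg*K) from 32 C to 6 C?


dT = 32 - (6) = 26 K
Q = m * cp * dT = 2972 * 1.75 * 26
Q = 135226 kJ

135226


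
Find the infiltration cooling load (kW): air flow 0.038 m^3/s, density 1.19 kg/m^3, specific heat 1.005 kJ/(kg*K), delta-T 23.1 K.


Q = V_dot * rho * cp * dT
Q = 0.038 * 1.19 * 1.005 * 23.1
Q = 1.05 kW

1.05


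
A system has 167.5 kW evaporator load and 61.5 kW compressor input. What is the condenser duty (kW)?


Q_cond = Q_evap + W
Q_cond = 167.5 + 61.5
Q_cond = 229.0 kW

229.0


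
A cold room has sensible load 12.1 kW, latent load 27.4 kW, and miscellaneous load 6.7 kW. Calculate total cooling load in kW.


Q_total = Q_s + Q_l + Q_misc
Q_total = 12.1 + 27.4 + 6.7
Q_total = 46.2 kW

46.2


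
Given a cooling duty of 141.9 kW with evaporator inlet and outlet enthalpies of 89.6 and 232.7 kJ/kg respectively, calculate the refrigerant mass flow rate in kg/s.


dh = 232.7 - 89.6 = 143.1 kJ/kg
m_dot = Q / dh = 141.9 / 143.1 = 0.9916 kg/s

0.9916


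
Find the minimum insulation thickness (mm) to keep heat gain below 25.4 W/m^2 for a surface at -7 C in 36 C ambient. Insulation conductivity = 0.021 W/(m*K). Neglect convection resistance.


dT = 36 - (-7) = 43 K
thickness = k * dT / q_max * 1000
thickness = 0.021 * 43 / 25.4 * 1000
thickness = 35.6 mm

35.6


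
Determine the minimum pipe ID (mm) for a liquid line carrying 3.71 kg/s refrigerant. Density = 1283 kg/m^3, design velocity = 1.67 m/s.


A = m_dot / (rho * v) = 3.71 / (1283 * 1.67) = 0.001731533037 m^2
d = sqrt(4*A/pi) * 1000
d = 47.0 mm

47.0


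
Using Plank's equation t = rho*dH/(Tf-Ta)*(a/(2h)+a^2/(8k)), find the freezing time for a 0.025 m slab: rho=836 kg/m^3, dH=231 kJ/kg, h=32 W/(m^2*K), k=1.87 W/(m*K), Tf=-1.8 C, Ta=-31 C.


dT = -1.8 - (-31) = 29.2 K
term1 = a/(2h) = 0.025/(2*32) = 0.000390625
term2 = a^2/(8k) = 0.025^2/(8*1.87) = 0.00004177807487
t = rho*dH*1000/dT * (term1 + term2)
t = 836*231*1000/29.2 * (0.000390625 + 0.00004177807487)
t = 2860 s

2860


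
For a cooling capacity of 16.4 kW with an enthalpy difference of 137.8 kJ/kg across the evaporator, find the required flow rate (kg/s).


m_dot = Q / dh
m_dot = 16.4 / 137.8
m_dot = 0.119 kg/s

0.119


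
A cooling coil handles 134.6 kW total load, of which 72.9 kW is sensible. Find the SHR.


SHR = Q_sensible / Q_total
SHR = 72.9 / 134.6
SHR = 0.542

0.542


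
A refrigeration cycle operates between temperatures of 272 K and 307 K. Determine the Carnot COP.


dT = 307 - 272 = 35 K
COP_carnot = T_cold / dT = 272 / 35
COP_carnot = 7.771

7.771


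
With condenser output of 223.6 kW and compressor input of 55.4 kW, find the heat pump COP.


COP_hp = Q_cond / W
COP_hp = 223.6 / 55.4
COP_hp = 4.036

4.036


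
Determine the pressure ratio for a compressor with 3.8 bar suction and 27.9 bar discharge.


PR = P_high / P_low
PR = 27.9 / 3.8
PR = 7.342

7.342


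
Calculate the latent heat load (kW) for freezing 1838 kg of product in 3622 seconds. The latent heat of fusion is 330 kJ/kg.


Q_lat = m * h_fg / t
Q_lat = 1838 * 330 / 3622
Q_lat = 167.46 kW

167.46


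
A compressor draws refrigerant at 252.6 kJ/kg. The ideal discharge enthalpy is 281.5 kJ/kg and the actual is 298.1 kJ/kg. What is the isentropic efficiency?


dh_ideal = 281.5 - 252.6 = 28.9 kJ/kg
dh_actual = 298.1 - 252.6 = 45.5 kJ/kg
eta_s = dh_ideal / dh_actual = 28.9 / 45.5
eta_s = 0.6352

0.6352


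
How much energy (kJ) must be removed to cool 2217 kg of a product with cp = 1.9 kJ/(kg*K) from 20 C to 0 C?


dT = 20 - (0) = 20 K
Q = m * cp * dT = 2217 * 1.9 * 20
Q = 84246 kJ

84246


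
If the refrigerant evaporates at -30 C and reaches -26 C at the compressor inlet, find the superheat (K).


Superheat = T_suction - T_evap
Superheat = -26 - (-30)
Superheat = 4 K

4


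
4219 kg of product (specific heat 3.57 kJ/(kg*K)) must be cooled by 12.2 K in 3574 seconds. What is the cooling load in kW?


Q = m * cp * dT / t
Q = 4219 * 3.57 * 12.2 / 3574
Q = 51.414 kW

51.414


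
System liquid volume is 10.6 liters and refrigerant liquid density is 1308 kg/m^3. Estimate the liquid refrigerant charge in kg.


Charge = V * rho / 1000
Charge = 10.6 * 1308 / 1000
Charge = 13.86 kg

13.86


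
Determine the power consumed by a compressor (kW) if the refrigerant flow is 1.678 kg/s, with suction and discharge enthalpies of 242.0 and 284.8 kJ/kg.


dh = 284.8 - 242.0 = 42.8 kJ/kg
W = m_dot * dh = 1.678 * 42.8 = 71.82 kW

71.82


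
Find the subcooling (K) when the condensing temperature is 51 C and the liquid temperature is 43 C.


Subcooling = T_cond - T_liquid
Subcooling = 51 - 43
Subcooling = 8 K

8


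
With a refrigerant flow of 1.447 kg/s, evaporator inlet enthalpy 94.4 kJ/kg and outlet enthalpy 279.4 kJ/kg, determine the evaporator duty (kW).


dh = 279.4 - 94.4 = 185.0 kJ/kg
Q_evap = m_dot * dh = 1.447 * 185.0
Q_evap = 267.7 kW

267.7


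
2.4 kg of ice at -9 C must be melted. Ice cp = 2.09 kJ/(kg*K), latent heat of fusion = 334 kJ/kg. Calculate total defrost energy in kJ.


Sensible heat = cp * dT = 2.09 * 9 = 18.81 kJ/kg
Total per kg = 18.81 + 334 = 352.81 kJ/kg
Q = m * total = 2.4 * 352.81
Q = 846.7 kJ

846.7


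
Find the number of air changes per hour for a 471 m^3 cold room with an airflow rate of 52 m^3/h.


ACH = flow / volume
ACH = 52 / 471
ACH = 0.11

0.11


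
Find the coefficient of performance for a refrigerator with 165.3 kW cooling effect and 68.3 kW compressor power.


COP = Q_evap / W
COP = 165.3 / 68.3
COP = 2.42

2.42


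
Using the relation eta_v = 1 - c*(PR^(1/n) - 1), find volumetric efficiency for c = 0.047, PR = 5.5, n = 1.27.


PR^(1/n) = 5.5^(1/1.27) = 3.82791907
eta_v = 1 - 0.047 * (3.82791907 - 1)
eta_v = 0.8671

0.8671


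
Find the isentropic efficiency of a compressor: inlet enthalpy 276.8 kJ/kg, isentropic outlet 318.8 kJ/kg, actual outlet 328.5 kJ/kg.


dh_ideal = 318.8 - 276.8 = 42.0 kJ/kg
dh_actual = 328.5 - 276.8 = 51.7 kJ/kg
eta_s = dh_ideal / dh_actual = 42.0 / 51.7
eta_s = 0.8124

0.8124


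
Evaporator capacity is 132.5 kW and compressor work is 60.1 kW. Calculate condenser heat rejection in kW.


Q_cond = Q_evap + W
Q_cond = 132.5 + 60.1
Q_cond = 192.6 kW

192.6


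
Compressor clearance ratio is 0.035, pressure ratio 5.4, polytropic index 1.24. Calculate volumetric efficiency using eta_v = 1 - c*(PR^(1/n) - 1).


PR^(1/n) = 5.4^(1/1.24) = 3.89619001
eta_v = 1 - 0.035 * (3.89619001 - 1)
eta_v = 0.8986

0.8986


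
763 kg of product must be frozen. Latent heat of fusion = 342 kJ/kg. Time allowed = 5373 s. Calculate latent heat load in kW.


Q_lat = m * h_fg / t
Q_lat = 763 * 342 / 5373
Q_lat = 48.57 kW

48.57


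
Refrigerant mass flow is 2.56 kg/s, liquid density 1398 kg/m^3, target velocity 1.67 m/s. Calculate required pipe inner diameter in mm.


A = m_dot / (rho * v) = 2.56 / (1398 * 1.67) = 0.001096519408 m^2
d = sqrt(4*A/pi) * 1000
d = 37.4 mm

37.4


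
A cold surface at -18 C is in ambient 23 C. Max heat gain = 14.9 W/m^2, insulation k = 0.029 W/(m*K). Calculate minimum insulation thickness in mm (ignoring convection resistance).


dT = 23 - (-18) = 41 K
thickness = k * dT / q_max * 1000
thickness = 0.029 * 41 / 14.9 * 1000
thickness = 79.8 mm

79.8


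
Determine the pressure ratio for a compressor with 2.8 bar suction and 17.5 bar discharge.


PR = P_high / P_low
PR = 17.5 / 2.8
PR = 6.25

6.25


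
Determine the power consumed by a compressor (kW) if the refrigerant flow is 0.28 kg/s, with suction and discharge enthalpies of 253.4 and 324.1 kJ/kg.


dh = 324.1 - 253.4 = 70.7 kJ/kg
W = m_dot * dh = 0.28 * 70.7 = 19.8 kW

19.8


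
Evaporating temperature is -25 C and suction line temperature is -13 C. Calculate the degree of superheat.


Superheat = T_suction - T_evap
Superheat = -13 - (-25)
Superheat = 12 K

12


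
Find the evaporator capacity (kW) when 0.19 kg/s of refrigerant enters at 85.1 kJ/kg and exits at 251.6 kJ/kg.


dh = 251.6 - 85.1 = 166.5 kJ/kg
Q_evap = m_dot * dh = 0.19 * 166.5
Q_evap = 31.64 kW

31.64


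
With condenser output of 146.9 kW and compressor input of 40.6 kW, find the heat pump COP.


COP_hp = Q_cond / W
COP_hp = 146.9 / 40.6
COP_hp = 3.618

3.618


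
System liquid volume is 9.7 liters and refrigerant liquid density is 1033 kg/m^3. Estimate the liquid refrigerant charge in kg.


Charge = V * rho / 1000
Charge = 9.7 * 1033 / 1000
Charge = 10.02 kg

10.02


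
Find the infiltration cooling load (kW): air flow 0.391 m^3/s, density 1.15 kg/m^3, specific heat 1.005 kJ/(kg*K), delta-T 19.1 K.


Q = V_dot * rho * cp * dT
Q = 0.391 * 1.15 * 1.005 * 19.1
Q = 8.631 kW

8.631


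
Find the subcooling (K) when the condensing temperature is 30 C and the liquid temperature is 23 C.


Subcooling = T_cond - T_liquid
Subcooling = 30 - 23
Subcooling = 7 K

7


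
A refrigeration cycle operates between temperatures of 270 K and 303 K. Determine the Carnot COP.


dT = 303 - 270 = 33 K
COP_carnot = T_cold / dT = 270 / 33
COP_carnot = 8.182

8.182


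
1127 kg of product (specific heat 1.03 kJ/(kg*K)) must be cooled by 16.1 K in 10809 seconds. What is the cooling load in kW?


Q = m * cp * dT / t
Q = 1127 * 1.03 * 16.1 / 10809
Q = 1.729 kW

1.729


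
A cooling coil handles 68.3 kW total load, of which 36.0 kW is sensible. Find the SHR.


SHR = Q_sensible / Q_total
SHR = 36.0 / 68.3
SHR = 0.527

0.527


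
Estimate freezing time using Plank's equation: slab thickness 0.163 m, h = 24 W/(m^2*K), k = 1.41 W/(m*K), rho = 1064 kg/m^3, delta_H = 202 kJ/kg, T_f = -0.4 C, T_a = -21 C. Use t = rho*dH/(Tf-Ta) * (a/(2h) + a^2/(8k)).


dT = -0.4 - (-21) = 20.6 K
term1 = a/(2h) = 0.163/(2*24) = 0.003395833333
term2 = a^2/(8k) = 0.163^2/(8*1.41) = 0.002355407801
t = rho*dH*1000/dT * (term1 + term2)
t = 1064*202*1000/20.6 * (0.003395833333 + 0.002355407801)
t = 60005 s

60005


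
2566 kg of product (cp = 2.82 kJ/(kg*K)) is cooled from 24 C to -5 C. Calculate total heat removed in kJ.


dT = 24 - (-5) = 29 K
Q = m * cp * dT = 2566 * 2.82 * 29
Q = 209847 kJ

209847


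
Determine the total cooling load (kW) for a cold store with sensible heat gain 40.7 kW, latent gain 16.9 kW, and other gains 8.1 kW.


Q_total = Q_s + Q_l + Q_misc
Q_total = 40.7 + 16.9 + 8.1
Q_total = 65.7 kW

65.7


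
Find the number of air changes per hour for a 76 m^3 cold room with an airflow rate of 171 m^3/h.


ACH = flow / volume
ACH = 171 / 76
ACH = 2.25

2.25


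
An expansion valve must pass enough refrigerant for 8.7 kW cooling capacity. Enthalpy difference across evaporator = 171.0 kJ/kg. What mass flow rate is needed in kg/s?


m_dot = Q / dh
m_dot = 8.7 / 171.0
m_dot = 0.0509 kg/s

0.0509


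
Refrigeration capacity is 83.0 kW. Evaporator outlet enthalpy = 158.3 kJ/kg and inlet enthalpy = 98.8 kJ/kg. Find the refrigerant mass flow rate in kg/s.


dh = 158.3 - 98.8 = 59.5 kJ/kg
m_dot = Q / dh = 83.0 / 59.5 = 1.395 kg/s

1.395


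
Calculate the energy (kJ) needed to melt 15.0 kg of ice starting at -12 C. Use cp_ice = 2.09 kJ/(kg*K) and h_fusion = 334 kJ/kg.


Sensible heat = cp * dT = 2.09 * 12 = 25.08 kJ/kg
Total per kg = 25.08 + 334 = 359.08 kJ/kg
Q = m * total = 15.0 * 359.08
Q = 5386.2 kJ

5386.2


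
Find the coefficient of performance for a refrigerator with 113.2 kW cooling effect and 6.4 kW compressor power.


COP = Q_evap / W
COP = 113.2 / 6.4
COP = 17.688

17.688


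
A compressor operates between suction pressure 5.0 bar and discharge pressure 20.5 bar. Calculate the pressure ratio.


PR = P_high / P_low
PR = 20.5 / 5.0
PR = 4.1

4.1


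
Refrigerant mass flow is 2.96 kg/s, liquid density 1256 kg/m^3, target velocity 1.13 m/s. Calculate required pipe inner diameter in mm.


A = m_dot / (rho * v) = 2.96 / (1256 * 1.13) = 0.002085564512 m^2
d = sqrt(4*A/pi) * 1000
d = 51.5 mm

51.5


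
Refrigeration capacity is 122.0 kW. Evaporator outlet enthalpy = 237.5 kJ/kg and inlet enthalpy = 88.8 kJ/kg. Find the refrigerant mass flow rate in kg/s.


dh = 237.5 - 88.8 = 148.7 kJ/kg
m_dot = Q / dh = 122.0 / 148.7 = 0.8204 kg/s

0.8204


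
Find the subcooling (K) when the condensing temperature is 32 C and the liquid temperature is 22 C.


Subcooling = T_cond - T_liquid
Subcooling = 32 - 22
Subcooling = 10 K

10


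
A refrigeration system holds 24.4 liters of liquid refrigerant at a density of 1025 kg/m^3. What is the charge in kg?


Charge = V * rho / 1000
Charge = 24.4 * 1025 / 1000
Charge = 25.01 kg

25.01


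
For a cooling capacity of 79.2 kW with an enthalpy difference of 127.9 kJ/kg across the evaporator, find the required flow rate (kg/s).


m_dot = Q / dh
m_dot = 79.2 / 127.9
m_dot = 0.6192 kg/s

0.6192


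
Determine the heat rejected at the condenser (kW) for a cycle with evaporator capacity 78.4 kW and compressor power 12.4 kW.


Q_cond = Q_evap + W
Q_cond = 78.4 + 12.4
Q_cond = 90.8 kW

90.8


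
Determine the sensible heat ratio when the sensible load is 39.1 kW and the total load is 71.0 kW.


SHR = Q_sensible / Q_total
SHR = 39.1 / 71.0
SHR = 0.551

0.551


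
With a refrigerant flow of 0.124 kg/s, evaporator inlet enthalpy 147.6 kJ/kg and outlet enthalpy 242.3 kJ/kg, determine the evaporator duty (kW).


dh = 242.3 - 147.6 = 94.7 kJ/kg
Q_evap = m_dot * dh = 0.124 * 94.7
Q_evap = 11.74 kW

11.74


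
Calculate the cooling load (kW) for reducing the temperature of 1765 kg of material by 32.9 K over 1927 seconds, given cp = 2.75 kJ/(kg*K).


Q = m * cp * dT / t
Q = 1765 * 2.75 * 32.9 / 1927
Q = 82.869 kW

82.869


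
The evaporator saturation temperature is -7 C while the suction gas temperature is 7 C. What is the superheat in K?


Superheat = T_suction - T_evap
Superheat = 7 - (-7)
Superheat = 14 K

14


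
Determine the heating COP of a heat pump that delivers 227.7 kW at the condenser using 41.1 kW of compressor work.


COP_hp = Q_cond / W
COP_hp = 227.7 / 41.1
COP_hp = 5.54

5.54


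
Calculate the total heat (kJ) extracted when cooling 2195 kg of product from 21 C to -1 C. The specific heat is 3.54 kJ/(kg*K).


dT = 21 - (-1) = 22 K
Q = m * cp * dT = 2195 * 3.54 * 22
Q = 170947 kJ

170947


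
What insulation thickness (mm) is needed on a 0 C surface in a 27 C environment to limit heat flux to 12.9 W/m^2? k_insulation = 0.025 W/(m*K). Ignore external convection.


dT = 27 - (0) = 27 K
thickness = k * dT / q_max * 1000
thickness = 0.025 * 27 / 12.9 * 1000
thickness = 52.3 mm

52.3


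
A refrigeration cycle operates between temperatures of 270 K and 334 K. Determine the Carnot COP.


dT = 334 - 270 = 64 K
COP_carnot = T_cold / dT = 270 / 64
COP_carnot = 4.219

4.219


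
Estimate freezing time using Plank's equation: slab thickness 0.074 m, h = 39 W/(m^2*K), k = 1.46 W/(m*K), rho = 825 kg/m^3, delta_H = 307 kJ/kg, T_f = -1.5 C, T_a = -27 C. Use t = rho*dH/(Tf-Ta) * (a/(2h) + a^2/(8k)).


dT = -1.5 - (-27) = 25.5 K
term1 = a/(2h) = 0.074/(2*39) = 0.0009487179487
term2 = a^2/(8k) = 0.074^2/(8*1.46) = 0.0004688356164
t = rho*dH*1000/dT * (term1 + term2)
t = 825*307*1000/25.5 * (0.0009487179487 + 0.0004688356164)
t = 14080 s

14080


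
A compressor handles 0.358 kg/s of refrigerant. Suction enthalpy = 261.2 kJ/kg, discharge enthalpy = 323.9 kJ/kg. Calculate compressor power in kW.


dh = 323.9 - 261.2 = 62.7 kJ/kg
W = m_dot * dh = 0.358 * 62.7 = 22.45 kW

22.45


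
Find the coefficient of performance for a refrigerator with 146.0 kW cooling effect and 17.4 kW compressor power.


COP = Q_evap / W
COP = 146.0 / 17.4
COP = 8.391

8.391


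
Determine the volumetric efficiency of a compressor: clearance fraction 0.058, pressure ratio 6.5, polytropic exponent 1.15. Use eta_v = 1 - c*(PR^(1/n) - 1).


PR^(1/n) = 6.5^(1/1.15) = 5.0919154
eta_v = 1 - 0.058 * (5.0919154 - 1)
eta_v = 0.7627

0.7627


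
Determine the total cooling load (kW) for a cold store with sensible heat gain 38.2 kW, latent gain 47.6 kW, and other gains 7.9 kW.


Q_total = Q_s + Q_l + Q_misc
Q_total = 38.2 + 47.6 + 7.9
Q_total = 93.7 kW

93.7


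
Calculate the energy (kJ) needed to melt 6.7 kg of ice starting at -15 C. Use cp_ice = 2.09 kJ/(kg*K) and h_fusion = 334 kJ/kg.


Sensible heat = cp * dT = 2.09 * 15 = 31.35 kJ/kg
Total per kg = 31.35 + 334 = 365.35 kJ/kg
Q = m * total = 6.7 * 365.35
Q = 2447.8 kJ

2447.8


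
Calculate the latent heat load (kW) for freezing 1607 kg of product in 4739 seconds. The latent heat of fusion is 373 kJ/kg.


Q_lat = m * h_fg / t
Q_lat = 1607 * 373 / 4739
Q_lat = 126.48 kW

126.48


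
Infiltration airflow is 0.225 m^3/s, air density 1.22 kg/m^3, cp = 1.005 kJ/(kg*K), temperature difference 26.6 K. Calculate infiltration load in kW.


Q = V_dot * rho * cp * dT
Q = 0.225 * 1.22 * 1.005 * 26.6
Q = 7.338 kW

7.338


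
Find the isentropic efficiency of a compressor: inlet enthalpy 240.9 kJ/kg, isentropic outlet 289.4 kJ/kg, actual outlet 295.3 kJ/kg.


dh_ideal = 289.4 - 240.9 = 48.5 kJ/kg
dh_actual = 295.3 - 240.9 = 54.4 kJ/kg
eta_s = dh_ideal / dh_actual = 48.5 / 54.4
eta_s = 0.8915

0.8915


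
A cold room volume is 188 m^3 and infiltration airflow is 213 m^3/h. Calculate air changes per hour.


ACH = flow / volume
ACH = 213 / 188
ACH = 1.133

1.133


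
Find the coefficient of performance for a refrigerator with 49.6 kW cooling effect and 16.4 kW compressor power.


COP = Q_evap / W
COP = 49.6 / 16.4
COP = 3.024

3.024


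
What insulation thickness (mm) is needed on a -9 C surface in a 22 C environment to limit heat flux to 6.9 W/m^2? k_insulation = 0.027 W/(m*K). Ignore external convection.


dT = 22 - (-9) = 31 K
thickness = k * dT / q_max * 1000
thickness = 0.027 * 31 / 6.9 * 1000
thickness = 121.3 mm

121.3


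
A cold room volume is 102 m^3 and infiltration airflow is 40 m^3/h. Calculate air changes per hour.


ACH = flow / volume
ACH = 40 / 102
ACH = 0.392

0.392


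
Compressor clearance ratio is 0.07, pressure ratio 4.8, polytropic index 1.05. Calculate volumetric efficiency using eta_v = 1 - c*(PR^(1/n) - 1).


PR^(1/n) = 4.8^(1/1.05) = 4.45452272
eta_v = 1 - 0.07 * (4.45452272 - 1)
eta_v = 0.7582

0.7582


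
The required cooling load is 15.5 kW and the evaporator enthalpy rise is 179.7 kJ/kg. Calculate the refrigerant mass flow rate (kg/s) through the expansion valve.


m_dot = Q / dh
m_dot = 15.5 / 179.7
m_dot = 0.0863 kg/s

0.0863


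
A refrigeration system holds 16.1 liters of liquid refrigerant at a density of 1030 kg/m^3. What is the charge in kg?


Charge = V * rho / 1000
Charge = 16.1 * 1030 / 1000
Charge = 16.58 kg

16.58


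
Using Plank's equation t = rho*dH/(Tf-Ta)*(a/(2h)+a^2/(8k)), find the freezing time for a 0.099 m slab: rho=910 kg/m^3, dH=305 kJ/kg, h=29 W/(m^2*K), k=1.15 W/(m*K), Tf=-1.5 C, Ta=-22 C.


dT = -1.5 - (-22) = 20.5 K
term1 = a/(2h) = 0.099/(2*29) = 0.001706896552
term2 = a^2/(8k) = 0.099^2/(8*1.15) = 0.001065326087
t = rho*dH*1000/dT * (term1 + term2)
t = 910*305*1000/20.5 * (0.001706896552 + 0.001065326087)
t = 37533 s

37533


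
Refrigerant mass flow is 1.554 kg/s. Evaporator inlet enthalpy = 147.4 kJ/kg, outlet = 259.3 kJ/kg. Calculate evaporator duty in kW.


dh = 259.3 - 147.4 = 111.9 kJ/kg
Q_evap = m_dot * dh = 1.554 * 111.9
Q_evap = 173.89 kW

173.89


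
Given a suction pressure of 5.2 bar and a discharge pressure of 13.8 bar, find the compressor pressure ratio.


PR = P_high / P_low
PR = 13.8 / 5.2
PR = 2.654

2.654


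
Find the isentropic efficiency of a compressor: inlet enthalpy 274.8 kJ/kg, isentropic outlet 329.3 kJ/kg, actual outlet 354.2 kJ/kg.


dh_ideal = 329.3 - 274.8 = 54.5 kJ/kg
dh_actual = 354.2 - 274.8 = 79.4 kJ/kg
eta_s = dh_ideal / dh_actual = 54.5 / 79.4
eta_s = 0.6864

0.6864


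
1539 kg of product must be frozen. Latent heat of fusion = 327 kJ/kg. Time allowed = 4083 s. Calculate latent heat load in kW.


Q_lat = m * h_fg / t
Q_lat = 1539 * 327 / 4083
Q_lat = 123.26 kW

123.26


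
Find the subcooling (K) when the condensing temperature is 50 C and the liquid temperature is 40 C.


Subcooling = T_cond - T_liquid
Subcooling = 50 - 40
Subcooling = 10 K

10


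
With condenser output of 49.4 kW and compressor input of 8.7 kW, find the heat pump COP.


COP_hp = Q_cond / W
COP_hp = 49.4 / 8.7
COP_hp = 5.678

5.678


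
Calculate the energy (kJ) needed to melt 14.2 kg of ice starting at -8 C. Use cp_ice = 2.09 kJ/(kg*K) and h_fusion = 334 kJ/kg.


Sensible heat = cp * dT = 2.09 * 8 = 16.72 kJ/kg
Total per kg = 16.72 + 334 = 350.72 kJ/kg
Q = m * total = 14.2 * 350.72
Q = 4980.2 kJ

4980.2


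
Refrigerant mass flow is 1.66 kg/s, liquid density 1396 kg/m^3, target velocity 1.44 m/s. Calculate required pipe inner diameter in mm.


A = m_dot / (rho * v) = 1.66 / (1396 * 1.44) = 0.0008257720471 m^2
d = sqrt(4*A/pi) * 1000
d = 32.4 mm

32.4


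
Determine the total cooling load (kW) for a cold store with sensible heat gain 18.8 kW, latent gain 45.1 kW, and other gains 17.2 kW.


Q_total = Q_s + Q_l + Q_misc
Q_total = 18.8 + 45.1 + 17.2
Q_total = 81.1 kW

81.1


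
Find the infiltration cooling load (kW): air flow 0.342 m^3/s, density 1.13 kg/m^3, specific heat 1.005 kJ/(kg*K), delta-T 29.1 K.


Q = V_dot * rho * cp * dT
Q = 0.342 * 1.13 * 1.005 * 29.1
Q = 11.302 kW

11.302


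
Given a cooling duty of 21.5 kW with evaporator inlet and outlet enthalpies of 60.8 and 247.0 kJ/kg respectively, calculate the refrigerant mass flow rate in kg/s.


dh = 247.0 - 60.8 = 186.2 kJ/kg
m_dot = Q / dh = 21.5 / 186.2 = 0.1155 kg/s

0.1155


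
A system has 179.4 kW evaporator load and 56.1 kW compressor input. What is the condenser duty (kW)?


Q_cond = Q_evap + W
Q_cond = 179.4 + 56.1
Q_cond = 235.5 kW

235.5


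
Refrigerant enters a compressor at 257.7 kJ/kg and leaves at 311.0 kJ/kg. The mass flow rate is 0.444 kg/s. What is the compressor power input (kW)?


dh = 311.0 - 257.7 = 53.3 kJ/kg
W = m_dot * dh = 0.444 * 53.3 = 23.67 kW

23.67


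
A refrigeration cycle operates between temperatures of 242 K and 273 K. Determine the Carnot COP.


dT = 273 - 242 = 31 K
COP_carnot = T_cold / dT = 242 / 31
COP_carnot = 7.806

7.806


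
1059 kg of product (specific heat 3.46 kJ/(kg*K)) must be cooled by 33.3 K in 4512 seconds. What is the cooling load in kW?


Q = m * cp * dT / t
Q = 1059 * 3.46 * 33.3 / 4512
Q = 27.043 kW

27.043


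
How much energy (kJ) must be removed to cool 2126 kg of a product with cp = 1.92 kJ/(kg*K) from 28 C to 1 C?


dT = 28 - (1) = 27 K
Q = m * cp * dT = 2126 * 1.92 * 27
Q = 110212 kJ

110212


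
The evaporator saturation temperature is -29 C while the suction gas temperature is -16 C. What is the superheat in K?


Superheat = T_suction - T_evap
Superheat = -16 - (-29)
Superheat = 13 K

13


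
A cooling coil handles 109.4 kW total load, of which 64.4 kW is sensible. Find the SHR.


SHR = Q_sensible / Q_total
SHR = 64.4 / 109.4
SHR = 0.589

0.589


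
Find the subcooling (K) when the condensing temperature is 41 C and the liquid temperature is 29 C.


Subcooling = T_cond - T_liquid
Subcooling = 41 - 29
Subcooling = 12 K

12


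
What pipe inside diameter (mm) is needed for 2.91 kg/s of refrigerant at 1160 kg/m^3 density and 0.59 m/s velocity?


A = m_dot / (rho * v) = 2.91 / (1160 * 0.59) = 0.004251899474 m^2
d = sqrt(4*A/pi) * 1000
d = 73.6 mm

73.6


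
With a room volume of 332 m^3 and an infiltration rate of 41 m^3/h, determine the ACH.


ACH = flow / volume
ACH = 41 / 332
ACH = 0.123

0.123


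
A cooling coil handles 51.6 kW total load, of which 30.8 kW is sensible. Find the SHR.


SHR = Q_sensible / Q_total
SHR = 30.8 / 51.6
SHR = 0.597

0.597


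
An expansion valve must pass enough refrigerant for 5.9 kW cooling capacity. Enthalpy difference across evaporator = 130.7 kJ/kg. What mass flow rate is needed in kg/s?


m_dot = Q / dh
m_dot = 5.9 / 130.7
m_dot = 0.0451 kg/s

0.0451


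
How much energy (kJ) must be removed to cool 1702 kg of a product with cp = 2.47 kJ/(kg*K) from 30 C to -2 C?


dT = 30 - (-2) = 32 K
Q = m * cp * dT = 1702 * 2.47 * 32
Q = 134526 kJ

134526


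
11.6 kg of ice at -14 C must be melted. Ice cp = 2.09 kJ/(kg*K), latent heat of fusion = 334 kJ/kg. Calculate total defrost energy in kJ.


Sensible heat = cp * dT = 2.09 * 14 = 29.26 kJ/kg
Total per kg = 29.26 + 334 = 363.26 kJ/kg
Q = m * total = 11.6 * 363.26
Q = 4213.8 kJ

4213.8


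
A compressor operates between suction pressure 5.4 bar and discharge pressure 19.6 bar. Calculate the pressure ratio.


PR = P_high / P_low
PR = 19.6 / 5.4
PR = 3.63

3.63


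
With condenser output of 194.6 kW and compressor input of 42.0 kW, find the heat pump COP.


COP_hp = Q_cond / W
COP_hp = 194.6 / 42.0
COP_hp = 4.633

4.633


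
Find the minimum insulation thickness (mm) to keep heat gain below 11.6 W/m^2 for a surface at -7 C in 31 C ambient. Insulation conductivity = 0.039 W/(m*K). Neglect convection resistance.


dT = 31 - (-7) = 38 K
thickness = k * dT / q_max * 1000
thickness = 0.039 * 38 / 11.6 * 1000
thickness = 127.8 mm

127.8


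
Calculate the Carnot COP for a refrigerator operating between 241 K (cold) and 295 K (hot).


dT = 295 - 241 = 54 K
COP_carnot = T_cold / dT = 241 / 54
COP_carnot = 4.463

4.463


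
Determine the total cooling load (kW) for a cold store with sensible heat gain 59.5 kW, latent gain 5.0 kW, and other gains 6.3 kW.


Q_total = Q_s + Q_l + Q_misc
Q_total = 59.5 + 5.0 + 6.3
Q_total = 70.8 kW

70.8


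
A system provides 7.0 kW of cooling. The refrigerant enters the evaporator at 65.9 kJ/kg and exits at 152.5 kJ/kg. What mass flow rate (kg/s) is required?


dh = 152.5 - 65.9 = 86.6 kJ/kg
m_dot = Q / dh = 7.0 / 86.6 = 0.0808 kg/s

0.0808


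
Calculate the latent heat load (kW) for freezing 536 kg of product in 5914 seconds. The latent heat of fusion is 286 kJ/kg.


Q_lat = m * h_fg / t
Q_lat = 536 * 286 / 5914
Q_lat = 25.92 kW

25.92


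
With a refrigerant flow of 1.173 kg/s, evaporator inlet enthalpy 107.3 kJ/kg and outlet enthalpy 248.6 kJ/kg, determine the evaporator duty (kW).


dh = 248.6 - 107.3 = 141.3 kJ/kg
Q_evap = m_dot * dh = 1.173 * 141.3
Q_evap = 165.74 kW

165.74


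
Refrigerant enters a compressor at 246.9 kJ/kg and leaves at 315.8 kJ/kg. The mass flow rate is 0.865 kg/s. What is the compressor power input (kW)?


dh = 315.8 - 246.9 = 68.9 kJ/kg
W = m_dot * dh = 0.865 * 68.9 = 59.6 kW

59.6


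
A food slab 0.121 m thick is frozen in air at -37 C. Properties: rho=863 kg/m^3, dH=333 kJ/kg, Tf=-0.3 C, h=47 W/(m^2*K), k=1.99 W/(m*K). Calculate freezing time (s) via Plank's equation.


dT = -0.3 - (-37) = 36.7 K
term1 = a/(2h) = 0.121/(2*47) = 0.001287234043
term2 = a^2/(8k) = 0.121^2/(8*1.99) = 0.000919660804
t = rho*dH*1000/dT * (term1 + term2)
t = 863*333*1000/36.7 * (0.001287234043 + 0.000919660804)
t = 17281 s

17281


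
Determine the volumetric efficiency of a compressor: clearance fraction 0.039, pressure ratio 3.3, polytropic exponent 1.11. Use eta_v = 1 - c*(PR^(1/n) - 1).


PR^(1/n) = 3.3^(1/1.11) = 2.93176851
eta_v = 1 - 0.039 * (2.93176851 - 1)
eta_v = 0.9247

0.9247


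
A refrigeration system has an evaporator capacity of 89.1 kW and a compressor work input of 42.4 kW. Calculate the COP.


COP = Q_evap / W
COP = 89.1 / 42.4
COP = 2.101

2.101


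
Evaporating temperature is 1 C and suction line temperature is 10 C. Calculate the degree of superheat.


Superheat = T_suction - T_evap
Superheat = 10 - (1)
Superheat = 9 K

9
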